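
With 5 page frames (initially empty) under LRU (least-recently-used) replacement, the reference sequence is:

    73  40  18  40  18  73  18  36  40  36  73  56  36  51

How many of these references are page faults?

6

73 -> fault, frames [73]
40 -> fault, frames [73, 40]
18 -> fault, frames [73, 40, 18]
40 -> hit
18 -> hit
73 -> hit
18 -> hit
36 -> fault, frames [40, 73, 18, 36]
40 -> hit
36 -> hit
73 -> hit
56 -> fault, frames [18, 40, 36, 73, 56]
36 -> hit
51 -> fault, evict 18, frames [40, 73, 56, 36, 51]
Page faults: 6.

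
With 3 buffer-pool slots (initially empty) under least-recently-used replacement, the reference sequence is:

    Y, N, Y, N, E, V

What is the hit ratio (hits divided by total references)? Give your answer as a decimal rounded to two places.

Y: miss, frames {Y}
N: miss, frames {Y,N}
Y: hit
N: hit
E: miss, frames {Y,N,E}
V: miss, evict Y, frames {N,E,V}
Hits: 2 of 6 references → 2/6 = 0.3333.

0.33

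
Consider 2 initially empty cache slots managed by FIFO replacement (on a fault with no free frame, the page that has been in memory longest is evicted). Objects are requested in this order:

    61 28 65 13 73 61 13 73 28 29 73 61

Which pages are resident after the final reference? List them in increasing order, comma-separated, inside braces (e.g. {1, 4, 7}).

{61, 73}

61: miss, frames (61)
28: miss, frames (61 28)
65: miss, evict 61, frames (28 65)
13: miss, evict 28, frames (65 13)
73: miss, evict 65, frames (13 73)
61: miss, evict 13, frames (73 61)
13: miss, evict 73, frames (61 13)
73: miss, evict 61, frames (13 73)
28: miss, evict 13, frames (73 28)
29: miss, evict 73, frames (28 29)
73: miss, evict 28, frames (29 73)
61: miss, evict 29, frames (73 61)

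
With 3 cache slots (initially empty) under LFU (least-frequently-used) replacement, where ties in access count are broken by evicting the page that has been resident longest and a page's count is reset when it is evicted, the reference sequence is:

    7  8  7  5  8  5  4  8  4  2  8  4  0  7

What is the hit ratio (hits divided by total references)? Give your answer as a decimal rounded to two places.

0.50

7 → fault, frames (7)
8 → fault, frames (7 8)
7 → hit
5 → fault, frames (7 8 5)
8 → hit
5 → hit
4 → fault, evict 7, frames (8 5 4)
8 → hit
4 → hit
2 → fault, evict 5, frames (8 4 2)
8 → hit
4 → hit
0 → fault, evict 2, frames (8 4 0)
7 → fault, evict 0, frames (8 4 7)
Hits: 7 of 14 references → 7/14 = 0.5000.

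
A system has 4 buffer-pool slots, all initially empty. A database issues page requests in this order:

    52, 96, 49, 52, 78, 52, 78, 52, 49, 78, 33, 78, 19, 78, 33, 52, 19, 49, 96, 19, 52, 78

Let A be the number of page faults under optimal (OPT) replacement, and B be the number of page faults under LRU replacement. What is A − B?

Under OPT: F F F . F . . . . . F . F . . . . F F . . . → 8 faults.
Under LRU: F F F . F . . . . . F . F . . F . F F . . F → 10 faults.
A − B = 8 − 10 = -2.

-2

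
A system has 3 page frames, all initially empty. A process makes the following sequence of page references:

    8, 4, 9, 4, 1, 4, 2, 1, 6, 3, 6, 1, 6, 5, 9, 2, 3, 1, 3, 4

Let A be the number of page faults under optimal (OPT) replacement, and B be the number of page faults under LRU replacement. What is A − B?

Under OPT: F F F . F . F . F F . . . F F F . . . F → 11 faults.
Under LRU: F F F . F . F . F F . . . F F F F F . F → 13 faults.
A − B = 11 − 13 = -2.

-2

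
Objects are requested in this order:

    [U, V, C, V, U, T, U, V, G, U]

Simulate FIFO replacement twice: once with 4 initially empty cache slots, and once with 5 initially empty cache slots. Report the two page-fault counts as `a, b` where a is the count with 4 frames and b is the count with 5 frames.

4 frames: F F F . . F . . F F → 6 faults.
5 frames: F F F . . F . . F . → 5 faults.
5 < 6: adding a frame reduced faults, as is typical.

6, 5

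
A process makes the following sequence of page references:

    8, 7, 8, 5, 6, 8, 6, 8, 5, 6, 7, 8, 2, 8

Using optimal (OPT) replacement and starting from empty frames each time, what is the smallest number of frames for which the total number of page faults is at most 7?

f=1: 14 faults
f=2: 8 faults
f=3: 6 faults
f=4: 5 faults
f=5: 5 faults
Smallest f with faults ≤ 7 is 3.

3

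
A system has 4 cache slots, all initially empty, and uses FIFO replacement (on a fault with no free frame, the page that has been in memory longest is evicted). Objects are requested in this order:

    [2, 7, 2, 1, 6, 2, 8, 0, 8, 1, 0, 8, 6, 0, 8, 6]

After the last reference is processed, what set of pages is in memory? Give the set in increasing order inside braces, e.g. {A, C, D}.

2 -> fault, frames [2]
7 -> fault, frames [2, 7]
2 -> hit
1 -> fault, frames [2, 7, 1]
6 -> fault, frames [2, 7, 1, 6]
2 -> hit
8 -> fault, evict 2, frames [7, 1, 6, 8]
0 -> fault, evict 7, frames [1, 6, 8, 0]
8 -> hit
1 -> hit
0 -> hit
8 -> hit
6 -> hit
0 -> hit
8 -> hit
6 -> hit

{0, 1, 6, 8}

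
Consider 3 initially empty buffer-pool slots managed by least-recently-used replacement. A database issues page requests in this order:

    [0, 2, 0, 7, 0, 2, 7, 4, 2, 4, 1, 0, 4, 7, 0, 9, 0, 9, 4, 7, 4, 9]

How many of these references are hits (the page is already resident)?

12

0: miss, frames (0)
2: miss, frames (0 2)
0: hit
7: miss, frames (2 0 7)
0: hit
2: hit
7: hit
4: miss, evict 0, frames (2 7 4)
2: hit
4: hit
1: miss, evict 7, frames (2 4 1)
0: miss, evict 2, frames (4 1 0)
4: hit
7: miss, evict 1, frames (0 4 7)
0: hit
9: miss, evict 4, frames (7 0 9)
0: hit
9: hit
4: miss, evict 7, frames (0 9 4)
7: miss, evict 0, frames (9 4 7)
4: hit
9: hit
Hits: 12.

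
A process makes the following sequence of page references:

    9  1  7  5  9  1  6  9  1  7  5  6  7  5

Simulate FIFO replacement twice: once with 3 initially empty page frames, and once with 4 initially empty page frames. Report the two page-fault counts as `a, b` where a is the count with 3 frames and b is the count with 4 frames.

3 frames: F F F F F F F . . F F . . . → 9 faults.
4 frames: F F F F . . F F F F F F . . → 10 faults.
10 > 9: adding a frame increased faults — Belady's anomaly.

9, 10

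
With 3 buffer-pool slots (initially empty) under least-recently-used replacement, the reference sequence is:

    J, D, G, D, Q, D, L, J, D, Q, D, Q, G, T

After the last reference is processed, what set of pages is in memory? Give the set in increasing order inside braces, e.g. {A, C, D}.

{G, Q, T}

J → miss, frames {J}
D → miss, frames {J,D}
G → miss, frames {J,D,G}
D → hit
Q → miss, evict J, frames {G,D,Q}
D → hit
L → miss, evict G, frames {Q,D,L}
J → miss, evict Q, frames {D,L,J}
D → hit
Q → miss, evict L, frames {J,D,Q}
D → hit
Q → hit
G → miss, evict J, frames {D,Q,G}
T → miss, evict D, frames {Q,G,T}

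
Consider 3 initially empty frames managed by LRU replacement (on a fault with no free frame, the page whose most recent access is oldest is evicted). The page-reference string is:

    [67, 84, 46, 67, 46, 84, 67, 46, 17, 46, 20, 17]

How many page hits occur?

67 -> fault, frames {67}
84 -> fault, frames {67,84}
46 -> fault, frames {67,84,46}
67 -> hit
46 -> hit
84 -> hit
67 -> hit
46 -> hit
17 -> fault, evict 84, frames {67,46,17}
46 -> hit
20 -> fault, evict 67, frames {17,46,20}
17 -> hit
Hits: 7.

7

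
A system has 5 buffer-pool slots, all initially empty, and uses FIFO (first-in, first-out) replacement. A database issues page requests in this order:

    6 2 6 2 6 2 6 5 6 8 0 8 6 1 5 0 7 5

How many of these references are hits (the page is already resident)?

6 -> miss, frames (6)
2 -> miss, frames (6 2)
6 -> hit
2 -> hit
6 -> hit
2 -> hit
6 -> hit
5 -> miss, frames (6 2 5)
6 -> hit
8 -> miss, frames (6 2 5 8)
0 -> miss, frames (6 2 5 8 0)
8 -> hit
6 -> hit
1 -> miss, evict 6, frames (2 5 8 0 1)
5 -> hit
0 -> hit
7 -> miss, evict 2, frames (5 8 0 1 7)
5 -> hit
Hits: 11.

11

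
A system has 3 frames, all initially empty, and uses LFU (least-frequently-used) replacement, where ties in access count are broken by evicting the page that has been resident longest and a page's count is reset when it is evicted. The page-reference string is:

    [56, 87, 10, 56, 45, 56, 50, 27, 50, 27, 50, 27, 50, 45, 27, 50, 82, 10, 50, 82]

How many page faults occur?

56 → miss, frames (56)
87 → miss, frames (56 87)
10 → miss, frames (56 87 10)
56 → hit
45 → miss, evict 87, frames (56 10 45)
56 → hit
50 → miss, evict 10, frames (56 45 50)
27 → miss, evict 45, frames (56 50 27)
50 → hit
27 → hit
50 → hit
27 → hit
50 → hit
45 → miss, evict 56, frames (50 27 45)
27 → hit
50 → hit
82 → miss, evict 45, frames (50 27 82)
10 → miss, evict 82, frames (50 27 10)
50 → hit
82 → miss, evict 10, frames (50 27 82)
Page faults: 10.

10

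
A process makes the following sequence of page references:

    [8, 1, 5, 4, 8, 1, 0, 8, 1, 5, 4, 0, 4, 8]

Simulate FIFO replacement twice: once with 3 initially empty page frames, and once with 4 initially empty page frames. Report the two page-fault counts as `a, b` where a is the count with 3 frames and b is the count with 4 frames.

10, 11

3 frames: F F F F F F F . . F F . . F → 10 faults.
4 frames: F F F F . . F F F F F F . F → 11 faults.
11 > 10: adding a frame increased faults — Belady's anomaly.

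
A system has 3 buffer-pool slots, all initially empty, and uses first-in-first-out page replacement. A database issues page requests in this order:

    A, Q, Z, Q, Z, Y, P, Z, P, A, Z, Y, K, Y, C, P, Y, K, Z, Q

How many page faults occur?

A: miss, frames {A}
Q: miss, frames {A,Q}
Z: miss, frames {A,Q,Z}
Q: hit
Z: hit
Y: miss, evict A, frames {Q,Z,Y}
P: miss, evict Q, frames {Z,Y,P}
Z: hit
P: hit
A: miss, evict Z, frames {Y,P,A}
Z: miss, evict Y, frames {P,A,Z}
Y: miss, evict P, frames {A,Z,Y}
K: miss, evict A, frames {Z,Y,K}
Y: hit
C: miss, evict Z, frames {Y,K,C}
P: miss, evict Y, frames {K,C,P}
Y: miss, evict K, frames {C,P,Y}
K: miss, evict C, frames {P,Y,K}
Z: miss, evict P, frames {Y,K,Z}
Q: miss, evict Y, frames {K,Z,Q}
Page faults: 15.

15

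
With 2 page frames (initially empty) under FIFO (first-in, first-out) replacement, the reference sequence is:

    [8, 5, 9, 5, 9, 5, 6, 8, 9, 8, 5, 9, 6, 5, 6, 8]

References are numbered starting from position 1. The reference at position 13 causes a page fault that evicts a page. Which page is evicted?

9

pos 1: 8: fault, frames (8)
pos 2: 5: fault, frames (8 5)
pos 3: 9: fault, evict 8, frames (5 9)
pos 4: 5: hit
pos 5: 9: hit
pos 6: 5: hit
pos 7: 6: fault, evict 5, frames (9 6)
pos 8: 8: fault, evict 9, frames (6 8)
pos 9: 9: fault, evict 6, frames (8 9)
pos 10: 8: hit
pos 11: 5: fault, evict 8, frames (9 5)
pos 12: 9: hit
pos 13: 6: fault, evict 9, frames (5 6)
At position 13, page 9 is evicted.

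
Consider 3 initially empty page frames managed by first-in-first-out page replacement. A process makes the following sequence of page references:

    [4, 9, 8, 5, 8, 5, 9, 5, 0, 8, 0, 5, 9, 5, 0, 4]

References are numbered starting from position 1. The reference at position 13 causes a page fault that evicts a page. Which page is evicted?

8

pos 1: 4: fault, frames [4]
pos 2: 9: fault, frames [4, 9]
pos 3: 8: fault, frames [4, 9, 8]
pos 4: 5: fault, evict 4, frames [9, 8, 5]
pos 5: 8: hit
pos 6: 5: hit
pos 7: 9: hit
pos 8: 5: hit
pos 9: 0: fault, evict 9, frames [8, 5, 0]
pos 10: 8: hit
pos 11: 0: hit
pos 12: 5: hit
pos 13: 9: fault, evict 8, frames [5, 0, 9]
At position 13, page 8 is evicted.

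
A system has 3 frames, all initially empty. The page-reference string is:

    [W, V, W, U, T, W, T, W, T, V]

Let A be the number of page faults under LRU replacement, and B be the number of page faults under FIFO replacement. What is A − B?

Under LRU: F F . F F . . . . F → 5 faults.
Under FIFO: F F . F F F . . . F → 6 faults.
A − B = 5 − 6 = -1.

-1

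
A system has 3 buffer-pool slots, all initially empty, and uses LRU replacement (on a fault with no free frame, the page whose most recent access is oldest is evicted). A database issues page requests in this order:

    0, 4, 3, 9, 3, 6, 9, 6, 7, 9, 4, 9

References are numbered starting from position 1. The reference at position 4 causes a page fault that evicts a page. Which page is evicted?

pos 1: 0: miss, frames (0)
pos 2: 4: miss, frames (0 4)
pos 3: 3: miss, frames (0 4 3)
pos 4: 9: miss, evict 0, frames (4 3 9)
At position 4, page 0 is evicted.

0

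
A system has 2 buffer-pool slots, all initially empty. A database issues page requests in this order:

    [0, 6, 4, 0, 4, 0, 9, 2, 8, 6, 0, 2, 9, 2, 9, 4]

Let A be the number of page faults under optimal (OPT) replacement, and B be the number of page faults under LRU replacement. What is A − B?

Under OPT: F F F . . . F F F F . F F . . F → 10 faults.
Under LRU: F F F F . . F F F F F F F . . F → 12 faults.
A − B = 10 − 12 = -2.

-2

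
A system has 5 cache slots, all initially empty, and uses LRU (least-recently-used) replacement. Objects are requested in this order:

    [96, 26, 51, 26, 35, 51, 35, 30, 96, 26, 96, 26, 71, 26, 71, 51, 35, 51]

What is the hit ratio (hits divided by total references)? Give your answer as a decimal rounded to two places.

96 -> fault, frames (96)
26 -> fault, frames (96 26)
51 -> fault, frames (96 26 51)
26 -> hit
35 -> fault, frames (96 51 26 35)
51 -> hit
35 -> hit
30 -> fault, frames (96 26 51 35 30)
96 -> hit
26 -> hit
96 -> hit
26 -> hit
71 -> fault, evict 51, frames (35 30 96 26 71)
26 -> hit
71 -> hit
51 -> fault, evict 35, frames (30 96 26 71 51)
35 -> fault, evict 30, frames (96 26 71 51 35)
51 -> hit
Hits: 10 of 18 references → 10/18 = 0.5556.

0.56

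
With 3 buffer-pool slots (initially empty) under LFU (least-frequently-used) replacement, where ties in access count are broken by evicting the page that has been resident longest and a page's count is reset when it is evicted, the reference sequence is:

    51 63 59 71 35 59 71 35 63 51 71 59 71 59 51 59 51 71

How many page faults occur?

51 → miss, frames {51}
63 → miss, frames {51,63}
59 → miss, frames {51,63,59}
71 → miss, evict 51, frames {63,59,71}
35 → miss, evict 63, frames {59,71,35}
59 → hit
71 → hit
35 → hit
63 → miss, evict 59, frames {71,35,63}
51 → miss, evict 63, frames {71,35,51}
71 → hit
59 → miss, evict 51, frames {71,35,59}
71 → hit
59 → hit
51 → miss, evict 35, frames {71,59,51}
59 → hit
51 → hit
71 → hit
Page faults: 9.

9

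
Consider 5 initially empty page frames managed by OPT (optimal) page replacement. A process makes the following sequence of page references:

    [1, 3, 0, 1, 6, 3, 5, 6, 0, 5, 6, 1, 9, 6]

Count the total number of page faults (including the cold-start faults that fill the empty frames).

1 -> miss, frames {1}
3 -> miss, frames {1,3}
0 -> miss, frames {1,3,0}
1 -> hit
6 -> miss, frames {1,3,0,6}
3 -> hit
5 -> miss, frames {1,3,0,6,5}
6 -> hit
0 -> hit
5 -> hit
6 -> hit
1 -> hit
9 -> miss, evict 5, frames {1,3,0,6,9}
6 -> hit
Page faults: 6.

6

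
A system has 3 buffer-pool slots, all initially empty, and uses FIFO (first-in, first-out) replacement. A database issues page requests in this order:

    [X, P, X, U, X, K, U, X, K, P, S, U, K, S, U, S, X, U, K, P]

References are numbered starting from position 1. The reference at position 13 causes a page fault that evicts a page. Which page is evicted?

P

pos 1: X -> fault, frames {X}
pos 2: P -> fault, frames {X,P}
pos 3: X -> hit
pos 4: U -> fault, frames {X,P,U}
pos 5: X -> hit
pos 6: K -> fault, evict X, frames {P,U,K}
pos 7: U -> hit
pos 8: X -> fault, evict P, frames {U,K,X}
pos 9: K -> hit
pos 10: P -> fault, evict U, frames {K,X,P}
pos 11: S -> fault, evict K, frames {X,P,S}
pos 12: U -> fault, evict X, frames {P,S,U}
pos 13: K -> fault, evict P, frames {S,U,K}
At position 13, page P is evicted.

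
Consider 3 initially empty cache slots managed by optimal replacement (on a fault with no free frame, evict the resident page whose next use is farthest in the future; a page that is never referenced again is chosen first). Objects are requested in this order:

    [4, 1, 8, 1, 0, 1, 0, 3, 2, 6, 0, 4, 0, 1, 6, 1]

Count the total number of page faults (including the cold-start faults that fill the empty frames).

8

4 → miss, frames (4)
1 → miss, frames (4 1)
8 → miss, frames (4 1 8)
1 → hit
0 → miss, evict 8, frames (4 1 0)
1 → hit
0 → hit
3 → miss, evict 1, frames (4 0 3)
2 → miss, evict 3, frames (4 0 2)
6 → miss, evict 2, frames (4 0 6)
0 → hit
4 → hit
0 → hit
1 → miss, evict 0, frames (4 6 1)
6 → hit
1 → hit
Page faults: 8.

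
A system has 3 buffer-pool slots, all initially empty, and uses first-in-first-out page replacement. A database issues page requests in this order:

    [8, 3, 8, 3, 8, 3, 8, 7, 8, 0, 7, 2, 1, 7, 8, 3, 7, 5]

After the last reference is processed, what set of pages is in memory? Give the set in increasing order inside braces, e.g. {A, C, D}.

8 → fault, frames {8}
3 → fault, frames {8,3}
8 → hit
3 → hit
8 → hit
3 → hit
8 → hit
7 → fault, frames {8,3,7}
8 → hit
0 → fault, evict 8, frames {3,7,0}
7 → hit
2 → fault, evict 3, frames {7,0,2}
1 → fault, evict 7, frames {0,2,1}
7 → fault, evict 0, frames {2,1,7}
8 → fault, evict 2, frames {1,7,8}
3 → fault, evict 1, frames {7,8,3}
7 → hit
5 → fault, evict 7, frames {8,3,5}

{3, 5, 8}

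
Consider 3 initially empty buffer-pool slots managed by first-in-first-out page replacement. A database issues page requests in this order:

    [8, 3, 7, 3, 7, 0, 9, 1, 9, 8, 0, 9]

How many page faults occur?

9

8 → fault, frames {8}
3 → fault, frames {8,3}
7 → fault, frames {8,3,7}
3 → hit
7 → hit
0 → fault, evict 8, frames {3,7,0}
9 → fault, evict 3, frames {7,0,9}
1 → fault, evict 7, frames {0,9,1}
9 → hit
8 → fault, evict 0, frames {9,1,8}
0 → fault, evict 9, frames {1,8,0}
9 → fault, evict 1, frames {8,0,9}
Page faults: 9.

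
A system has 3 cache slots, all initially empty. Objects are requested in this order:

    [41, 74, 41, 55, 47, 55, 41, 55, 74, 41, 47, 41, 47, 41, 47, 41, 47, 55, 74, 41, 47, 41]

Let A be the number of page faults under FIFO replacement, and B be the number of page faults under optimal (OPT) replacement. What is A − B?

2

Under FIFO: F F . F F . F . F . . . . . . . . F . . F F → 9 faults.
Under OPT: F F . F F . . . F . . . . . . . . F . . F . → 7 faults.
A − B = 9 − 7 = 2.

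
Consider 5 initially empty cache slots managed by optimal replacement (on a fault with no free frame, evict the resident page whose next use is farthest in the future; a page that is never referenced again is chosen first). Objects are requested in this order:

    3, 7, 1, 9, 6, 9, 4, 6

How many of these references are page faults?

3 → fault, frames (3)
7 → fault, frames (3 7)
1 → fault, frames (3 7 1)
9 → fault, frames (3 7 1 9)
6 → fault, frames (3 7 1 9 6)
9 → hit
4 → fault, evict 9, frames (3 7 1 6 4)
6 → hit
Page faults: 6.

6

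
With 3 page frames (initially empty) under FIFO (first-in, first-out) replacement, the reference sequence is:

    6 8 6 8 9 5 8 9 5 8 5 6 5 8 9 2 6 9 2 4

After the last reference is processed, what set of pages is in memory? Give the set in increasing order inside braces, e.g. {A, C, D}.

{2, 4, 6}

6: miss, frames {6}
8: miss, frames {6,8}
6: hit
8: hit
9: miss, frames {6,8,9}
5: miss, evict 6, frames {8,9,5}
8: hit
9: hit
5: hit
8: hit
5: hit
6: miss, evict 8, frames {9,5,6}
5: hit
8: miss, evict 9, frames {5,6,8}
9: miss, evict 5, frames {6,8,9}
2: miss, evict 6, frames {8,9,2}
6: miss, evict 8, frames {9,2,6}
9: hit
2: hit
4: miss, evict 9, frames {2,6,4}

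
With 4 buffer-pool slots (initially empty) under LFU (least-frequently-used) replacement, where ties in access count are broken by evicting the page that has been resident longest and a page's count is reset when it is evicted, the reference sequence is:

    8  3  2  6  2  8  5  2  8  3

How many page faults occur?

8 -> miss, frames [8]
3 -> miss, frames [8, 3]
2 -> miss, frames [8, 3, 2]
6 -> miss, frames [8, 3, 2, 6]
2 -> hit
8 -> hit
5 -> miss, evict 3, frames [8, 2, 6, 5]
2 -> hit
8 -> hit
3 -> miss, evict 6, frames [8, 2, 5, 3]
Page faults: 6.

6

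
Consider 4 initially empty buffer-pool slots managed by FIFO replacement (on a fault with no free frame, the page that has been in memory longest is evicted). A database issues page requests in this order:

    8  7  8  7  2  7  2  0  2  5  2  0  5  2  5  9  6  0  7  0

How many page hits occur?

8 -> fault, frames (8)
7 -> fault, frames (8 7)
8 -> hit
7 -> hit
2 -> fault, frames (8 7 2)
7 -> hit
2 -> hit
0 -> fault, frames (8 7 2 0)
2 -> hit
5 -> fault, evict 8, frames (7 2 0 5)
2 -> hit
0 -> hit
5 -> hit
2 -> hit
5 -> hit
9 -> fault, evict 7, frames (2 0 5 9)
6 -> fault, evict 2, frames (0 5 9 6)
0 -> hit
7 -> fault, evict 0, frames (5 9 6 7)
0 -> fault, evict 5, frames (9 6 7 0)
Hits: 11.

11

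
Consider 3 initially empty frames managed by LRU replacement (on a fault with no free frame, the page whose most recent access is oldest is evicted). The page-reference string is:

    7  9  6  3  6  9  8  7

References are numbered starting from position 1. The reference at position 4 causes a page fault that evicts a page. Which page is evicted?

pos 1: 7 → fault, frames [7]
pos 2: 9 → fault, frames [7, 9]
pos 3: 6 → fault, frames [7, 9, 6]
pos 4: 3 → fault, evict 7, frames [9, 6, 3]
At position 4, page 7 is evicted.

7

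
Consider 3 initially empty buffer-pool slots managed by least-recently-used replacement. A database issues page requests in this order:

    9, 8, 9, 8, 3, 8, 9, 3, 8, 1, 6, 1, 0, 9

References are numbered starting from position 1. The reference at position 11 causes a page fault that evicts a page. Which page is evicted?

pos 1: 9: fault, frames {9}
pos 2: 8: fault, frames {9,8}
pos 3: 9: hit
pos 4: 8: hit
pos 5: 3: fault, frames {9,8,3}
pos 6: 8: hit
pos 7: 9: hit
pos 8: 3: hit
pos 9: 8: hit
pos 10: 1: fault, evict 9, frames {3,8,1}
pos 11: 6: fault, evict 3, frames {8,1,6}
At position 11, page 3 is evicted.

3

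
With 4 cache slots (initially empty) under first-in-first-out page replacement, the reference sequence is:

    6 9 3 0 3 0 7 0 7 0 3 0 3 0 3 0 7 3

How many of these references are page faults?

5

6 -> miss, frames [6]
9 -> miss, frames [6, 9]
3 -> miss, frames [6, 9, 3]
0 -> miss, frames [6, 9, 3, 0]
3 -> hit
0 -> hit
7 -> miss, evict 6, frames [9, 3, 0, 7]
0 -> hit
7 -> hit
0 -> hit
3 -> hit
0 -> hit
3 -> hit
0 -> hit
3 -> hit
0 -> hit
7 -> hit
3 -> hit
Page faults: 5.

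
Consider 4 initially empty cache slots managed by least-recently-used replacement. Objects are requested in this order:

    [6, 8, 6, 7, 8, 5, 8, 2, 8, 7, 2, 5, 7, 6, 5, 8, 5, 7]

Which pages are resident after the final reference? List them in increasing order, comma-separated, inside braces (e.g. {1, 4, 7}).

6 → fault, frames {6}
8 → fault, frames {6,8}
6 → hit
7 → fault, frames {8,6,7}
8 → hit
5 → fault, frames {6,7,8,5}
8 → hit
2 → fault, evict 6, frames {7,5,8,2}
8 → hit
7 → hit
2 → hit
5 → hit
7 → hit
6 → fault, evict 8, frames {2,5,7,6}
5 → hit
8 → fault, evict 2, frames {7,6,5,8}
5 → hit
7 → hit

{5, 6, 7, 8}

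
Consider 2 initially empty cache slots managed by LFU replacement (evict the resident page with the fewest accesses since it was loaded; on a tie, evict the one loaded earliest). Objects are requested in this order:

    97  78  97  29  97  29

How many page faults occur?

97 → miss, frames (97)
78 → miss, frames (97 78)
97 → hit
29 → miss, evict 78, frames (97 29)
97 → hit
29 → hit
Page faults: 3.

3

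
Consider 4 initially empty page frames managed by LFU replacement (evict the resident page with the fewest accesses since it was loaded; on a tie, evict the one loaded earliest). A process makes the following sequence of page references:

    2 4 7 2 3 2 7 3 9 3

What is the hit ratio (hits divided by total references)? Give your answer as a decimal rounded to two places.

2: fault, frames (2)
4: fault, frames (2 4)
7: fault, frames (2 4 7)
2: hit
3: fault, frames (2 4 7 3)
2: hit
7: hit
3: hit
9: fault, evict 4, frames (2 7 3 9)
3: hit
Hits: 5 of 10 references → 5/10 = 0.5000.

0.50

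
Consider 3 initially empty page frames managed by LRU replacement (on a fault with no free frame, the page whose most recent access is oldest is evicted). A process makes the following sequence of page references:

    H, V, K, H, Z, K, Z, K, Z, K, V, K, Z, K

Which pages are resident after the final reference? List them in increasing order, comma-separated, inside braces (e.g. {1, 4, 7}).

{K, V, Z}

H -> fault, frames [H]
V -> fault, frames [H, V]
K -> fault, frames [H, V, K]
H -> hit
Z -> fault, evict V, frames [K, H, Z]
K -> hit
Z -> hit
K -> hit
Z -> hit
K -> hit
V -> fault, evict H, frames [Z, K, V]
K -> hit
Z -> hit
K -> hit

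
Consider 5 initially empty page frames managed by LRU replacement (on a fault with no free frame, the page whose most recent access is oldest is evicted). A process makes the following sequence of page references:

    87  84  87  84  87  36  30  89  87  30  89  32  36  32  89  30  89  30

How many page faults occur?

87 → fault, frames {87}
84 → fault, frames {87,84}
87 → hit
84 → hit
87 → hit
36 → fault, frames {84,87,36}
30 → fault, frames {84,87,36,30}
89 → fault, frames {84,87,36,30,89}
87 → hit
30 → hit
89 → hit
32 → fault, evict 84, frames {36,87,30,89,32}
36 → hit
32 → hit
89 → hit
30 → hit
89 → hit
30 → hit
Page faults: 6.

6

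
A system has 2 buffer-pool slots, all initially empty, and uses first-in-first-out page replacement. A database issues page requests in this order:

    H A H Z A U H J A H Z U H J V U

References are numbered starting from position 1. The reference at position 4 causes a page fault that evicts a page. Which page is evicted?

pos 1: H: miss, frames [H]
pos 2: A: miss, frames [H, A]
pos 3: H: hit
pos 4: Z: miss, evict H, frames [A, Z]
At position 4, page H is evicted.

H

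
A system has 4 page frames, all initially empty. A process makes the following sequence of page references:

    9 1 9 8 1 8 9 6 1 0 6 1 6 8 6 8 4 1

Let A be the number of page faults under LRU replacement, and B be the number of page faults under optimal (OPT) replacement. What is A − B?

1

Under LRU: F F . F . . . F . F . . . F . . F . → 7 faults.
Under OPT: F F . F . . . F . F . . . . . . F . → 6 faults.
A − B = 7 − 6 = 1.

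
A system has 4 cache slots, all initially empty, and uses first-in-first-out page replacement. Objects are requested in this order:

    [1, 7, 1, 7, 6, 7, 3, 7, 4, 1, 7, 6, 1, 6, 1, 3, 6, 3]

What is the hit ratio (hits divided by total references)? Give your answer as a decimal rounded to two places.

1 -> fault, frames {1}
7 -> fault, frames {1,7}
1 -> hit
7 -> hit
6 -> fault, frames {1,7,6}
7 -> hit
3 -> fault, frames {1,7,6,3}
7 -> hit
4 -> fault, evict 1, frames {7,6,3,4}
1 -> fault, evict 7, frames {6,3,4,1}
7 -> fault, evict 6, frames {3,4,1,7}
6 -> fault, evict 3, frames {4,1,7,6}
1 -> hit
6 -> hit
1 -> hit
3 -> fault, evict 4, frames {1,7,6,3}
6 -> hit
3 -> hit
Hits: 9 of 18 references → 9/18 = 0.5000.

0.50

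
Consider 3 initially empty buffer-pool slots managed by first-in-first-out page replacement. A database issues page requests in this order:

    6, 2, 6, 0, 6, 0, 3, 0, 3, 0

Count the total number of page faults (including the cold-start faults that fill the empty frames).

6: miss, frames {6}
2: miss, frames {6,2}
6: hit
0: miss, frames {6,2,0}
6: hit
0: hit
3: miss, evict 6, frames {2,0,3}
0: hit
3: hit
0: hit
Page faults: 4.

4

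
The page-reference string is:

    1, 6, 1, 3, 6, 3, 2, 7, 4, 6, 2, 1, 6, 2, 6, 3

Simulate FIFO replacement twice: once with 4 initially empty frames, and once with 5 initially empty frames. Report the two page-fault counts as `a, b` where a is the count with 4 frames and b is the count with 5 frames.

4 frames: F F . F . . F F F F . F . F . F → 10 faults.
5 frames: F F . F . . F F F . . F F . . F → 9 faults.
9 < 10: adding a frame reduced faults, as is typical.

10, 9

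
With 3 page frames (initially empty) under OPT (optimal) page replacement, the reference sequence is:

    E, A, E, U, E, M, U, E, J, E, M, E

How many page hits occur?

7

E → miss, frames (E)
A → miss, frames (E A)
E → hit
U → miss, frames (E A U)
E → hit
M → miss, evict A, frames (E U M)
U → hit
E → hit
J → miss, evict U, frames (E M J)
E → hit
M → hit
E → hit
Hits: 7.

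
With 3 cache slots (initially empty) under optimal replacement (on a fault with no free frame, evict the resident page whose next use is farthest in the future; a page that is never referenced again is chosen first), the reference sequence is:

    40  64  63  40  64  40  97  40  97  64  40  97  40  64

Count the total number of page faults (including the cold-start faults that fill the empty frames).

40 -> miss, frames [40]
64 -> miss, frames [40, 64]
63 -> miss, frames [40, 64, 63]
40 -> hit
64 -> hit
40 -> hit
97 -> miss, evict 63, frames [40, 64, 97]
40 -> hit
97 -> hit
64 -> hit
40 -> hit
97 -> hit
40 -> hit
64 -> hit
Page faults: 4.

4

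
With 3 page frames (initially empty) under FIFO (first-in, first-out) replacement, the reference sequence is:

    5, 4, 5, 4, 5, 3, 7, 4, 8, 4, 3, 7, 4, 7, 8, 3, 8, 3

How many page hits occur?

9

5 -> miss, frames {5}
4 -> miss, frames {5,4}
5 -> hit
4 -> hit
5 -> hit
3 -> miss, frames {5,4,3}
7 -> miss, evict 5, frames {4,3,7}
4 -> hit
8 -> miss, evict 4, frames {3,7,8}
4 -> miss, evict 3, frames {7,8,4}
3 -> miss, evict 7, frames {8,4,3}
7 -> miss, evict 8, frames {4,3,7}
4 -> hit
7 -> hit
8 -> miss, evict 4, frames {3,7,8}
3 -> hit
8 -> hit
3 -> hit
Hits: 9.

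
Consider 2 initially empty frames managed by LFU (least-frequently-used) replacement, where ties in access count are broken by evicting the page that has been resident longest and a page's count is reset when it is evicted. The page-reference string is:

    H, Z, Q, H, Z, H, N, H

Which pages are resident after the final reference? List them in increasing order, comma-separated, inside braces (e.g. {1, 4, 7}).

H -> miss, frames {H}
Z -> miss, frames {H,Z}
Q -> miss, evict H, frames {Z,Q}
H -> miss, evict Z, frames {Q,H}
Z -> miss, evict Q, frames {H,Z}
H -> hit
N -> miss, evict Z, frames {H,N}
H -> hit

{H, N}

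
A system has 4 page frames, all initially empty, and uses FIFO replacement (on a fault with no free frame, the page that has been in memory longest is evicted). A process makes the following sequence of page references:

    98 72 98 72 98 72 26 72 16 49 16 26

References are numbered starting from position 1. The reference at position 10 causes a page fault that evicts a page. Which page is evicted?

pos 1: 98: fault, frames [98]
pos 2: 72: fault, frames [98, 72]
pos 3: 98: hit
pos 4: 72: hit
pos 5: 98: hit
pos 6: 72: hit
pos 7: 26: fault, frames [98, 72, 26]
pos 8: 72: hit
pos 9: 16: fault, frames [98, 72, 26, 16]
pos 10: 49: fault, evict 98, frames [72, 26, 16, 49]
At position 10, page 98 is evicted.

98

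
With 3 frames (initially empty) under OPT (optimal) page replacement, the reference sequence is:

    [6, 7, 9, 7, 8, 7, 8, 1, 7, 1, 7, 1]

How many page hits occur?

7

6 → fault, frames [6]
7 → fault, frames [6, 7]
9 → fault, frames [6, 7, 9]
7 → hit
8 → fault, evict 9, frames [6, 7, 8]
7 → hit
8 → hit
1 → fault, evict 8, frames [6, 7, 1]
7 → hit
1 → hit
7 → hit
1 → hit
Hits: 7.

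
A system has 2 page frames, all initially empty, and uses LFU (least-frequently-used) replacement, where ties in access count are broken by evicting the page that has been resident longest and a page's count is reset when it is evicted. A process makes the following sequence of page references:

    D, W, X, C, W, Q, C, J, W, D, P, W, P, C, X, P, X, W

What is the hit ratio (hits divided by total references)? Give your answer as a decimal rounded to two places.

D -> fault, frames (D)
W -> fault, frames (D W)
X -> fault, evict D, frames (W X)
C -> fault, evict W, frames (X C)
W -> fault, evict X, frames (C W)
Q -> fault, evict C, frames (W Q)
C -> fault, evict W, frames (Q C)
J -> fault, evict Q, frames (C J)
W -> fault, evict C, frames (J W)
D -> fault, evict J, frames (W D)
P -> fault, evict W, frames (D P)
W -> fault, evict D, frames (P W)
P -> hit
C -> fault, evict W, frames (P C)
X -> fault, evict C, frames (P X)
P -> hit
X -> hit
W -> fault, evict X, frames (P W)
Hits: 3 of 18 references → 3/18 = 0.1667.

0.17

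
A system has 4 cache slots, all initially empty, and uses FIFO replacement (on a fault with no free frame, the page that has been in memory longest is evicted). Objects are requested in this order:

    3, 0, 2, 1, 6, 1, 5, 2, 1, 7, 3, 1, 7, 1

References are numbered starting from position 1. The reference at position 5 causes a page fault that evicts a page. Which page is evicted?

3

pos 1: 3: miss, frames {3}
pos 2: 0: miss, frames {3,0}
pos 3: 2: miss, frames {3,0,2}
pos 4: 1: miss, frames {3,0,2,1}
pos 5: 6: miss, evict 3, frames {0,2,1,6}
At position 5, page 3 is evicted.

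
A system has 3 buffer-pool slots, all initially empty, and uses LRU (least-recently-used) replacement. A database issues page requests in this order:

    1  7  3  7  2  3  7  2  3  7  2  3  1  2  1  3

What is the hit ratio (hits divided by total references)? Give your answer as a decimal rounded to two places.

1: miss, frames (1)
7: miss, frames (1 7)
3: miss, frames (1 7 3)
7: hit
2: miss, evict 1, frames (3 7 2)
3: hit
7: hit
2: hit
3: hit
7: hit
2: hit
3: hit
1: miss, evict 7, frames (2 3 1)
2: hit
1: hit
3: hit
Hits: 11 of 16 references → 11/16 = 0.6875.

0.69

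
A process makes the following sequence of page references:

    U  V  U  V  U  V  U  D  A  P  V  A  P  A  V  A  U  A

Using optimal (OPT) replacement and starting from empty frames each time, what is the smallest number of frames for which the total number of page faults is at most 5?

4

f=1: 18 faults
f=2: 8 faults
f=3: 6 faults
f=4: 5 faults
f=5: 5 faults
Smallest f with faults ≤ 5 is 4.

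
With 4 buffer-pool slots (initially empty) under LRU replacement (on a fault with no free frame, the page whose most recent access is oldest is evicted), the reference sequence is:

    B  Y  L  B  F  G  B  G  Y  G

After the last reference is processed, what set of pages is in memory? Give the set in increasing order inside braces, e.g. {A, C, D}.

{B, F, G, Y}

B -> fault, frames (B)
Y -> fault, frames (B Y)
L -> fault, frames (B Y L)
B -> hit
F -> fault, frames (Y L B F)
G -> fault, evict Y, frames (L B F G)
B -> hit
G -> hit
Y -> fault, evict L, frames (F B G Y)
G -> hit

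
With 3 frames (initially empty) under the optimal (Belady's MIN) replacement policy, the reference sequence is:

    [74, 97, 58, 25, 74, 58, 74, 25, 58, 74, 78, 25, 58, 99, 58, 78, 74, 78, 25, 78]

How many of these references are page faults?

8

74 → miss, frames [74]
97 → miss, frames [74, 97]
58 → miss, frames [74, 97, 58]
25 → miss, evict 97, frames [74, 58, 25]
74 → hit
58 → hit
74 → hit
25 → hit
58 → hit
74 → hit
78 → miss, evict 74, frames [58, 25, 78]
25 → hit
58 → hit
99 → miss, evict 25, frames [58, 78, 99]
58 → hit
78 → hit
74 → miss, evict 99, frames [58, 78, 74]
78 → hit
25 → miss, evict 74, frames [58, 78, 25]
78 → hit
Page faults: 8.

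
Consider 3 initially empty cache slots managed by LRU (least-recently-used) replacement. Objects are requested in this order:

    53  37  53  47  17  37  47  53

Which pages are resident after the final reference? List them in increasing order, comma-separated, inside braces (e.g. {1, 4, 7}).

{37, 47, 53}

53 → fault, frames [53]
37 → fault, frames [53, 37]
53 → hit
47 → fault, frames [37, 53, 47]
17 → fault, evict 37, frames [53, 47, 17]
37 → fault, evict 53, frames [47, 17, 37]
47 → hit
53 → fault, evict 17, frames [37, 47, 53]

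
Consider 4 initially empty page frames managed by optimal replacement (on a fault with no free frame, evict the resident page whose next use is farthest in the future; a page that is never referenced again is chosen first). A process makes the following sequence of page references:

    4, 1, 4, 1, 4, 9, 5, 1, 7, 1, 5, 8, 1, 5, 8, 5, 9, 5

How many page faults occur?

4 -> miss, frames [4]
1 -> miss, frames [4, 1]
4 -> hit
1 -> hit
4 -> hit
9 -> miss, frames [4, 1, 9]
5 -> miss, frames [4, 1, 9, 5]
1 -> hit
7 -> miss, evict 4, frames [1, 9, 5, 7]
1 -> hit
5 -> hit
8 -> miss, evict 7, frames [1, 9, 5, 8]
1 -> hit
5 -> hit
8 -> hit
5 -> hit
9 -> hit
5 -> hit
Page faults: 6.

6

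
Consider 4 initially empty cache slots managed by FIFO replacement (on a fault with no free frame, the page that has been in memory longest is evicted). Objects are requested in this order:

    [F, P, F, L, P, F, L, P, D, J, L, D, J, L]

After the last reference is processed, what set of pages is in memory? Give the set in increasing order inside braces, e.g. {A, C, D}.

F: miss, frames {F}
P: miss, frames {F,P}
F: hit
L: miss, frames {F,P,L}
P: hit
F: hit
L: hit
P: hit
D: miss, frames {F,P,L,D}
J: miss, evict F, frames {P,L,D,J}
L: hit
D: hit
J: hit
L: hit

{D, J, L, P}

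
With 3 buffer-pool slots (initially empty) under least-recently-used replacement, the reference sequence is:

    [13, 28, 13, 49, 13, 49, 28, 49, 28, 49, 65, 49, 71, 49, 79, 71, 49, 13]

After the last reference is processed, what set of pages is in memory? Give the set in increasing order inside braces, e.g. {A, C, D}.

13 → fault, frames (13)
28 → fault, frames (13 28)
13 → hit
49 → fault, frames (28 13 49)
13 → hit
49 → hit
28 → hit
49 → hit
28 → hit
49 → hit
65 → fault, evict 13, frames (28 49 65)
49 → hit
71 → fault, evict 28, frames (65 49 71)
49 → hit
79 → fault, evict 65, frames (71 49 79)
71 → hit
49 → hit
13 → fault, evict 79, frames (71 49 13)

{13, 49, 71}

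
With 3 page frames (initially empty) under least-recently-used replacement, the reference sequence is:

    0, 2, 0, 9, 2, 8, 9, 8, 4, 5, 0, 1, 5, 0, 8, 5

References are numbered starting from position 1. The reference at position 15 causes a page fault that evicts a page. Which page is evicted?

pos 1: 0 -> miss, frames (0)
pos 2: 2 -> miss, frames (0 2)
pos 3: 0 -> hit
pos 4: 9 -> miss, frames (2 0 9)
pos 5: 2 -> hit
pos 6: 8 -> miss, evict 0, frames (9 2 8)
pos 7: 9 -> hit
pos 8: 8 -> hit
pos 9: 4 -> miss, evict 2, frames (9 8 4)
pos 10: 5 -> miss, evict 9, frames (8 4 5)
pos 11: 0 -> miss, evict 8, frames (4 5 0)
pos 12: 1 -> miss, evict 4, frames (5 0 1)
pos 13: 5 -> hit
pos 14: 0 -> hit
pos 15: 8 -> miss, evict 1, frames (5 0 8)
At position 15, page 1 is evicted.

1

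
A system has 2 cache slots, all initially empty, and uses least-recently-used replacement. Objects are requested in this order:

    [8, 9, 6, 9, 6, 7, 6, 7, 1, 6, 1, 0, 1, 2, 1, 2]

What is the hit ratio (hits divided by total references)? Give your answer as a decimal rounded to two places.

8 → fault, frames {8}
9 → fault, frames {8,9}
6 → fault, evict 8, frames {9,6}
9 → hit
6 → hit
7 → fault, evict 9, frames {6,7}
6 → hit
7 → hit
1 → fault, evict 6, frames {7,1}
6 → fault, evict 7, frames {1,6}
1 → hit
0 → fault, evict 6, frames {1,0}
1 → hit
2 → fault, evict 0, frames {1,2}
1 → hit
2 → hit
Hits: 8 of 16 references → 8/16 = 0.5000.

0.50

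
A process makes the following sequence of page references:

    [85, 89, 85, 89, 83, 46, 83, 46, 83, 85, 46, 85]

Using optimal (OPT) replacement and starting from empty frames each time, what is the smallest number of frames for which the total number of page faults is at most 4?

3

f=1: 12 faults
f=2: 5 faults
f=3: 4 faults
f=4: 4 faults
Smallest f with faults ≤ 4 is 3.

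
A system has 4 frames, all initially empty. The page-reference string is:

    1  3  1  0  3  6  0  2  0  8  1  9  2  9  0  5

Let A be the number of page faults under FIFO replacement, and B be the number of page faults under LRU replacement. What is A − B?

-1

Under FIFO: F F . F . F . F . F F F . . F F → 10 faults.
Under LRU: F F . F . F . F . F F F F . F F → 11 faults.
A − B = 10 − 11 = -1.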